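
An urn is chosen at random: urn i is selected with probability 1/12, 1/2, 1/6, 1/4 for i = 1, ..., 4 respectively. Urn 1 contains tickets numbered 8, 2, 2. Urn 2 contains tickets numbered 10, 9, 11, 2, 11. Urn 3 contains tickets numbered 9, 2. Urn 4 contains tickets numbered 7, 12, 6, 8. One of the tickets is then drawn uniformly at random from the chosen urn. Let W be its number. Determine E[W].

E[W | urn 1] = (8+2+2)/3 = 4.
E[W | urn 2] = (10+9+11+2+11)/5 = 43/5.
E[W | urn 3] = (9+2)/2 = 11/2.
E[W | urn 4] = (7+12+6+8)/4 = 33/4.
By the law of total expectation,
E[W] = (1/12)·(4) + (1/2)·(43/5) + (1/6)·(11/2) + (1/4)·(33/4) = 609/80.

609/80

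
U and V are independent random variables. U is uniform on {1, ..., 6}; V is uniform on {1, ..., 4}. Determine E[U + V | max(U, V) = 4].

Outcomes with max(U, V) = 4: (1,4), (2,4), (3,4), (4,1), (4,2), (4,3), (4,4), each with probability 1/24.
E[U + V | max(U, V) = 4] = (5 + 6 + 7 + 5 + 6 + 7 + 8) / 7 = 44/7.

44/7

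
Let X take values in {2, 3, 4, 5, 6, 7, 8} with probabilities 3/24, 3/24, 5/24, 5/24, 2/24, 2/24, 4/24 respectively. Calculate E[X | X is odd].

24/5

P(X is odd) = 5/12.
Σ over the event: 3·1/8 + 5·5/24 + 7·1/12 = 2.
E[X | X is odd] = (2) / (5/12) = 24/5.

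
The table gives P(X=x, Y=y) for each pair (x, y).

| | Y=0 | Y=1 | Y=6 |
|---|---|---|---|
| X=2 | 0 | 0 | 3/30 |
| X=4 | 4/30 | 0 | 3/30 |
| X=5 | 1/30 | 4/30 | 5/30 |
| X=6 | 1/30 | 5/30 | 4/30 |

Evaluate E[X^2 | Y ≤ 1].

27

P(Y ≤ 1) = 1/2.
Σ X^2·P over the event = 16·(4/30) + 25·(1/30) + 25·(4/30) + 36·(1/30) + 36·(5/30) = 27/2.
E[X^2 | Y ≤ 1] = (27/2) / (1/2) = 27.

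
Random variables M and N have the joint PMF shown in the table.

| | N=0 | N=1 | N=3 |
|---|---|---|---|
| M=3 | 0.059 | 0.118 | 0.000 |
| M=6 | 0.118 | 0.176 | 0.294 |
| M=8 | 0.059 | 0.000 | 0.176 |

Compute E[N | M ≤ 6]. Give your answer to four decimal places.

P(M ≤ 6) = 0.765.
Σ N·P over the event = 0·(0.059) + 1·(0.118) + 0·(0.118) + 1·(0.176) + 3·(0.294) = 1.176.
E[N | M ≤ 6] = (1.176) / (0.765) = 1.5373.

1.5373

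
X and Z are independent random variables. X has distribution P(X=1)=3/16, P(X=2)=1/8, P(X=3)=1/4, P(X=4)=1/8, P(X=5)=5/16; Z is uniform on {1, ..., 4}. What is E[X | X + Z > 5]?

38/9

P(X + Z > 5) = 9/16.
Summing X·P(x,y) over outcomes with X + Z > 5 gives 19/8.
E[X | X + Z > 5] = (19/8) / (9/16) = 38/9.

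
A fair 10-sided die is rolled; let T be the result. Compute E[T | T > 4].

Given T > 4, T is equally likely to be any of {5, 6, 7, 8, 9, 10}.
E[T | T > 4] = (5 + 6 + 7 + 8 + 9 + 10) / 6 = 15/2.

15/2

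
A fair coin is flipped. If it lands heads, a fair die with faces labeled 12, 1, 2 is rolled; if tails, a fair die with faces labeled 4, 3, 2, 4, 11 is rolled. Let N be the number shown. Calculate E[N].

49/10

E[N | heads] = (12+1+2)/3 = 5.
E[N | tails] = (4+3+2+4+11)/5 = 24/5.
By the law of total expectation,
E[N] = (1/2)·(5) + (1/2)·(24/5) = 49/10.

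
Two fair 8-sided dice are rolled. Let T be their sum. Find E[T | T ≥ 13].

P(T ≥ 13) = 5/32.
Σ over the event: 13·1/16 + 14·3/64 + 15·1/32 + 16·1/64 = 35/16.
E[T | T ≥ 13] = (35/16) / (5/32) = 14.

14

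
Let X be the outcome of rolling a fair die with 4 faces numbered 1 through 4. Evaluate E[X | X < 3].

3/2

Given X < 3, X is equally likely to be any of {1, 2}.
E[X | X < 3] = (1 + 2) / 2 = 3/2.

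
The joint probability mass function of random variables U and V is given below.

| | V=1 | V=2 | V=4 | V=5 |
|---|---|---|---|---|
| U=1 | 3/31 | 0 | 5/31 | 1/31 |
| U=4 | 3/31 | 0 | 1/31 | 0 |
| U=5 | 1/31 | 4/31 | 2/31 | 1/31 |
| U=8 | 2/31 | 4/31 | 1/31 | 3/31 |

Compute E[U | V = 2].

13/2

P(V = 2) = 8/31.
Σ U·P over the event = 5·(4/31) + 8·(4/31) = 52/31.
E[U | V = 2] = (52/31) / (8/31) = 13/2.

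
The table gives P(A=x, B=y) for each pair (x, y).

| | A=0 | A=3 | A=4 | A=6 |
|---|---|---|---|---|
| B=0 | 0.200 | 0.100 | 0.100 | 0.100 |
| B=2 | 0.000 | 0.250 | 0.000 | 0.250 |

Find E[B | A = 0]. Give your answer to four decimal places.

P(A = 0) = 0.200.
Σ B·P over the event = 0·(0.200) = 0.000.
E[B | A = 0] = (0.000) / (0.200) = 0.0000.

0.0000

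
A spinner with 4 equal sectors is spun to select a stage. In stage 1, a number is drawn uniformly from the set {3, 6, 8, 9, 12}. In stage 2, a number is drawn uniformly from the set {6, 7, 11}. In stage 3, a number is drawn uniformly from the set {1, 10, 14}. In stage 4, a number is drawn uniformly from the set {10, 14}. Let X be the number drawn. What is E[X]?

539/60

E[X | stage 1] = (3+6+8+9+12)/5 = 38/5.
E[X | stage 2] = (6+7+11)/3 = 8.
E[X | stage 3] = (1+10+14)/3 = 25/3.
E[X | stage 4] = (10+14)/2 = 12.
E[X] = (1/4)·(38/5) + (1/4)·(8) + (1/4)·(25/3) + (1/4)·(12) = 539/60.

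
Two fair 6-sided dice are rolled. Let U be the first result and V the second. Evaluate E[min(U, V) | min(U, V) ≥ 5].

21/4

Outcomes with min(U, V) ≥ 5: (5,5), (5,6), (6,5), (6,6), each with probability 1/36.
E[min(U, V) | min(U, V) ≥ 5] = (5 + 5 + 5 + 6) / 4 = 21/4.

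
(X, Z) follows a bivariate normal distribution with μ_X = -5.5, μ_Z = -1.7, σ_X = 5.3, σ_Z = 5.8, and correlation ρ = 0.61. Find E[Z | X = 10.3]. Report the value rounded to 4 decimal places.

E[Z | X=x] = μ_Z + ρ(σ_Z/σ_X)(x − μ_X) for jointly normal variables.
E[Z | X=10.3] = -1.7 + (0.61)·(5.8/5.3)·(10.3 − (-5.5)) = -1.7 + (0.667547)·(15.8) = 8.8472.

8.8472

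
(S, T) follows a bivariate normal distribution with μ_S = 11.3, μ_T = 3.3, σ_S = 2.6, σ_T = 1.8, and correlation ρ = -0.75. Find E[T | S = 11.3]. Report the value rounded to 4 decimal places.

For a bivariate normal, E[T | S=x] = μ_T + ρ·(σ_T/σ_S)·(x − μ_S).
E[T | S=11.3] = 3.3 + (-0.75)·(1.8/2.6)·(11.3 − (11.3)) = 3.3 + (-0.51923)·(0) = 3.3000.

3.3000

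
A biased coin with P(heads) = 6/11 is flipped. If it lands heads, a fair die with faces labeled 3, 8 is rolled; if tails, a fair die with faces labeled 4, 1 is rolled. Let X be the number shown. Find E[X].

E[X | heads] = (3+8)/2 = 11/2.
E[X | tails] = (4+1)/2 = 5/2.
By the law of total expectation,
E[X] = (6/11)·(11/2) + (5/11)·(5/2) = 91/22.

91/22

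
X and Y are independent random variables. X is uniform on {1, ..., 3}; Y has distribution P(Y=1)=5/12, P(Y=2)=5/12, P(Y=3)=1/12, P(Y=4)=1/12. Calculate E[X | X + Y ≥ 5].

P(X + Y ≥ 5) = 5/18.
Summing X·P(x,y) over outcomes with X + Y ≥ 5 gives 13/18.
E[X | X + Y ≥ 5] = (13/18) / (5/18) = 13/5.

13/5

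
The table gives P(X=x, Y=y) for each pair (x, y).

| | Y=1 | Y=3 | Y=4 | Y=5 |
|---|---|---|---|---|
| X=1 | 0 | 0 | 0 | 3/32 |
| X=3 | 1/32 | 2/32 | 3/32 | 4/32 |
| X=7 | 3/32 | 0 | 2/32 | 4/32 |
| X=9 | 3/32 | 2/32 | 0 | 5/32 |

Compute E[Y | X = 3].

P(X = 3) = 5/16.
Σ Y·P over the event = 1·(1/32) + 3·(2/32) + 4·(3/32) + 5·(4/32) = 39/32.
E[Y | X = 3] = (39/32) / (5/16) = 39/10.

39/10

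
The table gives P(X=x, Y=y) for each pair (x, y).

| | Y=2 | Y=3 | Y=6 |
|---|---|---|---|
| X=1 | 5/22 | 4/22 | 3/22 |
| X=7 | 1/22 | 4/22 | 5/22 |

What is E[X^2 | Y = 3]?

25

P(Y = 3) = 4/11.
Σ X^2·P over the event = 1·(4/22) + 49·(4/22) = 100/11.
E[X^2 | Y = 3] = (100/11) / (4/11) = 25.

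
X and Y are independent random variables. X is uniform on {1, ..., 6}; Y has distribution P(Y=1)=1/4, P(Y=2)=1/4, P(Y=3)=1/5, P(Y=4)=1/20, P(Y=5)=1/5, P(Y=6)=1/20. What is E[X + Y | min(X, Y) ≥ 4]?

10

P(min(X, Y) ≥ 4) = 3/20.
Summing (X+Y)·P(x,y) over outcomes with min(X, Y) ≥ 4 gives 3/2.
E[X + Y | min(X, Y) ≥ 4] = (3/2) / (3/20) = 10.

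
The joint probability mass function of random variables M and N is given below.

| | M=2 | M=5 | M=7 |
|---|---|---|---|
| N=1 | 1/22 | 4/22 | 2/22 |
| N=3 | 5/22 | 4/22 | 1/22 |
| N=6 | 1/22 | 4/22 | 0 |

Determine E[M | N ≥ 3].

59/15

P(N ≥ 3) = 15/22.
Σ M·P over the event = 2·(5/22) + 2·(1/22) + 5·(4/22) + 5·(4/22) + 7·(1/22) = 59/22.
E[M | N ≥ 3] = (59/22) / (15/22) = 59/15.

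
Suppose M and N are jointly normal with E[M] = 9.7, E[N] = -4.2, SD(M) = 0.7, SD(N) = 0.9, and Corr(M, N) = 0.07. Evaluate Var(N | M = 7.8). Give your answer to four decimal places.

0.8060

The conditional variance in a bivariate normal is σ_N²(1 − ρ²), independent of x.
Var(N | M=7.8) = (0.9)²·(1 − (0.07)²) = 0.81·0.9951 = 0.8060.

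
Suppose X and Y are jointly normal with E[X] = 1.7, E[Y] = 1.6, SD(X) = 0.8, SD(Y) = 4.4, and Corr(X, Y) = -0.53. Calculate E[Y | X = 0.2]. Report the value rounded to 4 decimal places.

For a bivariate normal, E[Y | X=x] = μ_Y + ρ·(σ_Y/σ_X)·(x − μ_X).
E[Y | X=0.2] = 1.6 + (-0.53)·(4.4/0.8)·(0.2 − (1.7)) = 1.6 + (-2.915)·(-1.5) = 5.9725.

5.9725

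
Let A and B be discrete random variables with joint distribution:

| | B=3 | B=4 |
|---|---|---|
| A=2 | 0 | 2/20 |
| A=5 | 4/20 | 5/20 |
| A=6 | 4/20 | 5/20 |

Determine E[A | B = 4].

59/12

P(B = 4) = 3/5.
Σ A·P over the event = 2·(2/20) + 5·(5/20) + 6·(5/20) = 59/20.
E[A | B = 4] = (59/20) / (3/5) = 59/12.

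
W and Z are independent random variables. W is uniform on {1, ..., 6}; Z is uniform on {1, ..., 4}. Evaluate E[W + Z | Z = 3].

13/2

P(Z = 3) = 1/4.
Summing (W+Z)·P(x,y) over outcomes with Z = 3 gives 13/8.
E[W + Z | Z = 3] = (13/8) / (1/4) = 13/2.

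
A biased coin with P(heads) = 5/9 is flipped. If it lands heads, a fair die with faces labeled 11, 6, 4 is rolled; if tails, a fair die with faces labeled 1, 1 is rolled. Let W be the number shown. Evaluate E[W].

E[W | heads] = (11+6+4)/3 = 7.
E[W | tails] = (1+1)/2 = 1.
By the law of total expectation,
E[W] = (5/9)·(7) + (4/9)·(1) = 13/3.

13/3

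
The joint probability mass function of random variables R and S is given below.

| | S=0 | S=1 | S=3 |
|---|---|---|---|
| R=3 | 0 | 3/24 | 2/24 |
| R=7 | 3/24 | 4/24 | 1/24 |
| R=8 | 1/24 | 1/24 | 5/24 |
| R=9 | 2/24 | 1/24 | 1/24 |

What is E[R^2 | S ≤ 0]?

P(S ≤ 0) = 1/4.
Σ R^2·P over the event = 49·(3/24) + 64·(1/24) + 81·(2/24) = 373/24.
E[R^2 | S ≤ 0] = (373/24) / (1/4) = 373/6.

373/6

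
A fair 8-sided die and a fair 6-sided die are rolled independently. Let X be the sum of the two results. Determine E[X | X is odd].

8

P(X is odd) = 1/2.
Σ over the event: 3·1/24 + 5·1/12 + 7·1/8 + 9·1/8 + 11·1/12 + 13·1/24 = 4.
E[X | X is odd] = (4) / (1/2) = 8.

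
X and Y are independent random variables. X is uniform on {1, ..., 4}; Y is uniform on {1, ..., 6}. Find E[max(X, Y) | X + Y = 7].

19/4

Outcomes with X + Y = 7: (1,6), (2,5), (3,4), (4,3), each with probability 1/24.
E[max(X, Y) | X + Y = 7] = (6 + 5 + 4 + 4) / 4 = 19/4.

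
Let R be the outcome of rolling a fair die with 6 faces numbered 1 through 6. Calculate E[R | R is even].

Given R is even, R is equally likely to be any of {2, 4, 6}.
E[R | R is even] = (2 + 4 + 6) / 3 = 4.

4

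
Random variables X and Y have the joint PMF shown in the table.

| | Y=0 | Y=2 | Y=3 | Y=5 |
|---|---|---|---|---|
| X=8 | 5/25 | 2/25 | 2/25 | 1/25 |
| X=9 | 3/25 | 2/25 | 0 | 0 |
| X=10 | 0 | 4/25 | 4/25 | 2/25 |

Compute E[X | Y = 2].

37/4

P(Y = 2) = 8/25.
Summing X·P(X=x,Y=y) over the conditioning event gives 74/25.
E[X | Y = 2] = (74/25) / (8/25) = 37/4.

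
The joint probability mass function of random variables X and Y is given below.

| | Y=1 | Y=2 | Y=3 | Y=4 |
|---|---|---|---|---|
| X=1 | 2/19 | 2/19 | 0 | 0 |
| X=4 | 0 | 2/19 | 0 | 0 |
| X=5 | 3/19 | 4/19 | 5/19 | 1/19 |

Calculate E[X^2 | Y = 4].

P(Y = 4) = 1/19.
Σ X^2·P over the event = 25·(1/19) = 25/19.
E[X^2 | Y = 4] = (25/19) / (1/19) = 25.

25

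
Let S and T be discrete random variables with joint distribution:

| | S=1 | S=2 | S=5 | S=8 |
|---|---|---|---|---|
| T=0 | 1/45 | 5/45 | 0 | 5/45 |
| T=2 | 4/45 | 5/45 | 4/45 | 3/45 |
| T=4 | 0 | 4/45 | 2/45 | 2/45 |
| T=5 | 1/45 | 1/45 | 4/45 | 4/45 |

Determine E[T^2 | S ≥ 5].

P(S ≥ 5) = 8/15.
Σ T^2·P over the event = 4·(4/45) + 16·(2/45) + 25·(4/45) + 0·(5/45) + 4·(3/45) + 16·(2/45) + 25·(4/45) = 292/45.
E[T^2 | S ≥ 5] = (292/45) / (8/15) = 73/6.

73/6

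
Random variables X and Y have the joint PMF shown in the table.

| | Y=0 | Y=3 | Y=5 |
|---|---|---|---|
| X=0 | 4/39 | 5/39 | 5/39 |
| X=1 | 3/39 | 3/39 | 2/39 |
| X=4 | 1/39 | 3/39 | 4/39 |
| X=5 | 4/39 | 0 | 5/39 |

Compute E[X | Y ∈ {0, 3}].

P(Y ∈ {0, 3}) = 23/39.
Σ X·P over the event = 0·(4/39) + 0·(5/39) + 1·(3/39) + 1·(3/39) + 4·(1/39) + 4·(3/39) + 5·(4/39) = 14/13.
E[X | Y ∈ {0, 3}] = (14/13) / (23/39) = 42/23.

42/23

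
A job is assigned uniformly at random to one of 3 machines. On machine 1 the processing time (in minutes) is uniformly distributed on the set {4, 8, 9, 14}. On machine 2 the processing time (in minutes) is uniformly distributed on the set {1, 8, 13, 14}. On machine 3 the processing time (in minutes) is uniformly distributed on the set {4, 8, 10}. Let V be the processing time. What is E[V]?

301/36

E[V | machine 1] = (4+8+9+14)/4 = 35/4.
E[V | machine 2] = (1+8+13+14)/4 = 9.
E[V | machine 3] = (4+8+10)/3 = 22/3.
E[V] = (1/3)·(35/4) + (1/3)·(9) + (1/3)·(22/3) = 301/36.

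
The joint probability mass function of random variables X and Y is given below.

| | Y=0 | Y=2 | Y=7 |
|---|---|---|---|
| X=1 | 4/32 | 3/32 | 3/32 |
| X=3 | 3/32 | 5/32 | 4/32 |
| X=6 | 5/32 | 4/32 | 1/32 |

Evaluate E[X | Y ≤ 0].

43/12

P(Y ≤ 0) = 3/8.
Σ X·P over the event = 1·(4/32) + 3·(3/32) + 6·(5/32) = 43/32.
E[X | Y ≤ 0] = (43/32) / (3/8) = 43/12.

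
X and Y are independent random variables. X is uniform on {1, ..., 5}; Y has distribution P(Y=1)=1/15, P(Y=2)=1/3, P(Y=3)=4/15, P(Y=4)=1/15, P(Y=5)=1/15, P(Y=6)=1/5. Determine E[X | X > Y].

115/28

P(X > Y) = 28/75.
Summing X·P(x,y) over outcomes with X > Y gives 23/15.
E[X | X > Y] = (23/15) / (28/75) = 115/28.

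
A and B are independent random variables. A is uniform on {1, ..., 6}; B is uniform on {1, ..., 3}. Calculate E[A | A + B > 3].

59/15

P(A + B > 3) = 5/6.
Summing A·P(x,y) over outcomes with A + B > 3 gives 59/18.
E[A | A + B > 3] = (59/18) / (5/6) = 59/15.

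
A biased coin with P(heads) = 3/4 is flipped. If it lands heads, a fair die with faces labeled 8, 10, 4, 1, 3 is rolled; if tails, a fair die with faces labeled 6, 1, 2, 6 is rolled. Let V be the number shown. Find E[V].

E[V | heads] = (8+10+4+1+3)/5 = 26/5.
E[V | tails] = (6+1+2+6)/4 = 15/4.
E[V] = (3/4)·(26/5) + (1/4)·(15/4) = 387/80.

387/80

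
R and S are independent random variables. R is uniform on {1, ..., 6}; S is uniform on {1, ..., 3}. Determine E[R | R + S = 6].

Outcomes with R + S = 6: (3,3), (4,2), (5,1), each with probability 1/18.
E[R | R + S = 6] = (3 + 4 + 5) / 3 = 4.

4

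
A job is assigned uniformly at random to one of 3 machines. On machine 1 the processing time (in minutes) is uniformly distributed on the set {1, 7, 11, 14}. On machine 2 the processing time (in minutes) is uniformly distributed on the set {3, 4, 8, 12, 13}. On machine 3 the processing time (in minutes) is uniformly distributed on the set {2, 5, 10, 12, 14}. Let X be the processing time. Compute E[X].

497/60

E[X | machine 1] = (1+7+11+14)/4 = 33/4.
E[X | machine 2] = (3+4+8+12+13)/5 = 8.
E[X | machine 3] = (2+5+10+12+14)/5 = 43/5.
E[X] = (1/3)·(33/4) + (1/3)·(8) + (1/3)·(43/5) = 497/60.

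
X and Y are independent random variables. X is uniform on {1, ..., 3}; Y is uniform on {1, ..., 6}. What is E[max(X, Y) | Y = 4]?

Outcomes with Y = 4: (1,4), (2,4), (3,4), each with probability 1/18.
E[max(X, Y) | Y = 4] = (4 + 4 + 4) / 3 = 4.

4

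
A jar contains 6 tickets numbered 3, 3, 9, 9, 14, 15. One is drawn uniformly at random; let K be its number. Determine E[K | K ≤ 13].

P(K ≤ 13) = 2/3.
Σ over the event: 3·1/3 + 9·1/3 = 4.
E[K | K ≤ 13] = (4) / (2/3) = 6.

6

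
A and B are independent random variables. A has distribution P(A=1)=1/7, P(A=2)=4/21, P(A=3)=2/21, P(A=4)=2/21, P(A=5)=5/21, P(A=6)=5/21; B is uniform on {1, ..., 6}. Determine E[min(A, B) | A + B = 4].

P(A + B = 4) = 1/14.
Summing min(A,B)·P(x,y) over outcomes with A + B = 4 gives 13/126.
E[min(A, B) | A + B = 4] = (13/126) / (1/14) = 13/9.

13/9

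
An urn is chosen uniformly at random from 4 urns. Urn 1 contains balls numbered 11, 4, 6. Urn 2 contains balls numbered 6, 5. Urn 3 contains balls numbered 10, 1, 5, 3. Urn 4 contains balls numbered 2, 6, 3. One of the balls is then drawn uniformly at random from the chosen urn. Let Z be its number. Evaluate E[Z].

E[Z | urn 1] = (11+4+6)/3 = 7.
E[Z | urn 2] = (6+5)/2 = 11/2.
E[Z | urn 3] = (10+1+5+3)/4 = 19/4.
E[Z | urn 4] = (2+6+3)/3 = 11/3.
E[Z] = (1/4)·(7) + (1/4)·(11/2) + (1/4)·(19/4) + (1/4)·(11/3) = 251/48.

251/48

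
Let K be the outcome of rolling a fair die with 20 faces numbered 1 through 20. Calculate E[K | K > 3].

P(K > 3) = 17/20.
E[K | K > 3] = (51/5) / (17/20) = 12.

12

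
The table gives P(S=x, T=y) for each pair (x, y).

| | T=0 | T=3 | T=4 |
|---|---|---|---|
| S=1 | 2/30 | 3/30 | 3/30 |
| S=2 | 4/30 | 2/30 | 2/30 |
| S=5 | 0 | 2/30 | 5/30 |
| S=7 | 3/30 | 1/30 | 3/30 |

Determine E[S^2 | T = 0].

P(T = 0) = 3/10.
Summing S^2·P(S=x,T=y) over the conditioning event gives 11/2.
E[S^2 | T = 0] = (11/2) / (3/10) = 55/3.

55/3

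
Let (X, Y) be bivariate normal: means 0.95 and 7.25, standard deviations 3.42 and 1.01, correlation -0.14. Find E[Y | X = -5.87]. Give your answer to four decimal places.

For a bivariate normal, E[Y | X=x] = μ_Y + ρ·(σ_Y/σ_X)·(x − μ_X).
E[Y | X=-5.87] = 7.25 + (-0.14)·(1.01/3.42)·(-5.87 − (0.95)) = 7.25 + (-0.041345)·(-6.82) = 7.5320.

7.5320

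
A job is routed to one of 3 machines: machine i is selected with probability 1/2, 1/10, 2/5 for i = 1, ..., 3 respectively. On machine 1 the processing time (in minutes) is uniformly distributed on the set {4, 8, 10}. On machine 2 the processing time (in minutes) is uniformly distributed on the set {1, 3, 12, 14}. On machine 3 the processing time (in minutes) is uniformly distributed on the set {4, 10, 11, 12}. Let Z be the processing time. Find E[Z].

E[Z | machine 1] = (4+8+10)/3 = 22/3.
E[Z | machine 2] = (1+3+12+14)/4 = 15/2.
E[Z | machine 3] = (4+10+11+12)/4 = 37/4.
By the law of total expectation,
E[Z] = (1/2)·(22/3) + (1/10)·(15/2) + (2/5)·(37/4) = 487/60.

487/60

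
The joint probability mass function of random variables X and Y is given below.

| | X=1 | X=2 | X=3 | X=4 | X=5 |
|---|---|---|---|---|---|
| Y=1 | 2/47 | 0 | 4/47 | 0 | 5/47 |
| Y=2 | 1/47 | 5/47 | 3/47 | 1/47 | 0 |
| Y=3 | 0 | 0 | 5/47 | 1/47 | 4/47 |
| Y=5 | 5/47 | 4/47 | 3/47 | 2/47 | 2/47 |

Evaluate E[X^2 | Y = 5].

P(Y = 5) = 16/47.
Σ X^2·P over the event = 1·(5/47) + 4·(4/47) + 9·(3/47) + 16·(2/47) + 25·(2/47) = 130/47.
E[X^2 | Y = 5] = (130/47) / (16/47) = 65/8.

65/8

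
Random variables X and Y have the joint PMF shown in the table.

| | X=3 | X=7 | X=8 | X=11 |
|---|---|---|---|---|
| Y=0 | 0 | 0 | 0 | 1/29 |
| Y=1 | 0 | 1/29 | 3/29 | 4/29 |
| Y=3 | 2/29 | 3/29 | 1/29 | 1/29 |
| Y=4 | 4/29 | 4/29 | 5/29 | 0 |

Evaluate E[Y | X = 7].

13/4

P(X = 7) = 8/29.
Σ Y·P over the event = 1·(1/29) + 3·(3/29) + 4·(4/29) = 26/29.
E[Y | X = 7] = (26/29) / (8/29) = 13/4.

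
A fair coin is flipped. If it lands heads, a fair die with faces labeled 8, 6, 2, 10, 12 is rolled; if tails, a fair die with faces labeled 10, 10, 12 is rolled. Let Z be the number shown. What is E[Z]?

137/15

E[Z | heads] = (8+6+2+10+12)/5 = 38/5.
E[Z | tails] = (10+10+12)/3 = 32/3.
By the law of total expectation,
E[Z] = (1/2)·(38/5) + (1/2)·(32/3) = 137/15.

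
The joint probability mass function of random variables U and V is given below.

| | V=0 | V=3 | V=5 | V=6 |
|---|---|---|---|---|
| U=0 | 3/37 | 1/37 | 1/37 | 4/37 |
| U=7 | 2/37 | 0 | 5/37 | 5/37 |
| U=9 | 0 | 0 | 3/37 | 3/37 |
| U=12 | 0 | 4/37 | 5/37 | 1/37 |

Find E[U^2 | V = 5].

P(V = 5) = 14/37.
Summing U^2·P(U=x,V=y) over the conditioning event gives 1208/37.
E[U^2 | V = 5] = (1208/37) / (14/37) = 604/7.

604/7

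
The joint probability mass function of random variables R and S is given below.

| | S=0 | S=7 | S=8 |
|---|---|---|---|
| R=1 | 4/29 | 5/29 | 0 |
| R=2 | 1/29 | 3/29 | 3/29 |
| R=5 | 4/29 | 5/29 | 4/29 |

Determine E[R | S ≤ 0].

26/9

P(S ≤ 0) = 9/29.
Σ R·P over the event = 1·(4/29) + 2·(1/29) + 5·(4/29) = 26/29.
E[R | S ≤ 0] = (26/29) / (9/29) = 26/9.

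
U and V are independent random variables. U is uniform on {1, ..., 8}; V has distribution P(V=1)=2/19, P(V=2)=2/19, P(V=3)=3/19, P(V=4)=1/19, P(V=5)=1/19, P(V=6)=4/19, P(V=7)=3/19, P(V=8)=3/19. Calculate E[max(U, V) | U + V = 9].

127/19

P(U + V = 9) = 1/8.
Summing max(U,V)·P(x,y) over outcomes with U + V = 9 gives 127/152.
E[max(U, V) | U + V = 9] = (127/152) / (1/8) = 127/19.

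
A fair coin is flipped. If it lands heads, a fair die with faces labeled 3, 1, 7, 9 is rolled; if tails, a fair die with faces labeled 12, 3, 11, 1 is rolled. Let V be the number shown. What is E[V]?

E[V | heads] = (3+1+7+9)/4 = 5.
E[V | tails] = (12+3+11+1)/4 = 27/4.
E[V] = (1/2)·(5) + (1/2)·(27/4) = 47/8.

47/8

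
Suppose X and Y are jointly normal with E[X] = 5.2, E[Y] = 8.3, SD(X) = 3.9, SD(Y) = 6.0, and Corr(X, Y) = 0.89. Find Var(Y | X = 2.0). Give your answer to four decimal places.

The conditional variance in a bivariate normal is σ_Y²(1 − ρ²), independent of x.
Var(Y | X=2.0) = (6.0)²·(1 − (0.89)²) = 36·0.2079 = 7.4844.

7.4844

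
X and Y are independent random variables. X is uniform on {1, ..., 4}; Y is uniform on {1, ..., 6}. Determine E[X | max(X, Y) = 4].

22/7

Outcomes with max(X, Y) = 4: (1,4), (2,4), (3,4), (4,1), (4,2), (4,3), (4,4), each with probability 1/24.
E[X | max(X, Y) = 4] = (1 + 2 + 3 + 4 + 4 + 4 + 4) / 7 = 22/7.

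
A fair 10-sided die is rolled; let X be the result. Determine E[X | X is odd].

Given X is odd, X is equally likely to be any of {1, 3, 5, 7, 9}.
E[X | X is odd] = (1 + 3 + 5 + 7 + 9) / 5 = 5.

5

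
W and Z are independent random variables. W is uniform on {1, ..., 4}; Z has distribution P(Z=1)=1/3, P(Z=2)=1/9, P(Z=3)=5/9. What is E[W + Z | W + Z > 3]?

152/29

P(W + Z > 3) = 29/36.
Summing (W+Z)·P(x,y) over outcomes with W + Z > 3 gives 38/9.
E[W + Z | W + Z > 3] = (38/9) / (29/36) = 152/29.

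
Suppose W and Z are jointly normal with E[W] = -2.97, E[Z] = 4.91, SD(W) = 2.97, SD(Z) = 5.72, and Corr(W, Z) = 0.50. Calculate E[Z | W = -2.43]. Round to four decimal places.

5.4300

The regression of Z on W has slope ρ·σ_Z/σ_W and passes through (μ_W, μ_Z).
E[Z | W=-2.43] = 4.91 + (0.50)·(5.72/2.97)·(-2.43 − (-2.97)) = 4.91 + (0.96296)·(0.54) = 5.4300.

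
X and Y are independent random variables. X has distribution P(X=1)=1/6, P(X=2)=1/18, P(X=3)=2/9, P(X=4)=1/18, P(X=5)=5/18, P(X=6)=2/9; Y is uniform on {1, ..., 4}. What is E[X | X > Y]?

P(X > Y) = 2/3.
Summing X·P(x,y) over outcomes with X > Y gives 13/4.
E[X | X > Y] = (13/4) / (2/3) = 39/8.

39/8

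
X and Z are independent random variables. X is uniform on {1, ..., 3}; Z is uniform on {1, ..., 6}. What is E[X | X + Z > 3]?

32/15

P(X + Z > 3) = 5/6.
Summing X·P(x,y) over outcomes with X + Z > 3 gives 16/9.
E[X | X + Z > 3] = (16/9) / (5/6) = 32/15.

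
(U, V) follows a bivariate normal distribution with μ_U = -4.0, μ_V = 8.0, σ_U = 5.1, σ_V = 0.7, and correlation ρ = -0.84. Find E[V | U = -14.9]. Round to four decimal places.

E[V | U=x] = μ_V + ρ(σ_V/σ_U)(x − μ_U) for jointly normal variables.
E[V | U=-14.9] = 8.0 + (-0.84)·(0.7/5.1)·(-14.9 − (-4.0)) = 8.0 + (-0.11529)·(-10.9) = 9.2567.

9.2567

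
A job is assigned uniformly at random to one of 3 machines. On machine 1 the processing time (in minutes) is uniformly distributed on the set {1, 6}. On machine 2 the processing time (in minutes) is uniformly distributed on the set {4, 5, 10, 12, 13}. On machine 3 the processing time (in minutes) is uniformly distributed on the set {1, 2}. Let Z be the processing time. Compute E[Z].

E[Z | machine 1] = (1+6)/2 = 7/2.
E[Z | machine 2] = (4+5+10+12+13)/5 = 44/5.
E[Z | machine 3] = (1+2)/2 = 3/2.
E[Z] = (1/3)·(7/2) + (1/3)·(44/5) + (1/3)·(3/2) = 23/5.

23/5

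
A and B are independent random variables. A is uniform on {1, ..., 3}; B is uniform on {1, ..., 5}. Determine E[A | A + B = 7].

5/2

P(A + B = 7) = 2/15.
Summing A·P(x,y) over outcomes with A + B = 7 gives 1/3.
E[A | A + B = 7] = (1/3) / (2/15) = 5/2.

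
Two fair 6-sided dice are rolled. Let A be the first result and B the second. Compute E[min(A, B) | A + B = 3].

1

Outcomes with A + B = 3: (1,2), (2,1), each with probability 1/36.
E[min(A, B) | A + B = 3] = (1 + 1) / 2 = 1.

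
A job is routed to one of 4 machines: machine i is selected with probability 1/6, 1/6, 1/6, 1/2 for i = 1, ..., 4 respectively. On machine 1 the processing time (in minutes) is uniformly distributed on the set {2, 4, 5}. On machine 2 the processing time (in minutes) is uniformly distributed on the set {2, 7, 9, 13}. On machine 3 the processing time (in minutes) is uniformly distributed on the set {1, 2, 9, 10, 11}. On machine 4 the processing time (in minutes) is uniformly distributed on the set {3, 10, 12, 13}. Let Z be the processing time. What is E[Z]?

2791/360

E[Z | machine 1] = (2+4+5)/3 = 11/3.
E[Z | machine 2] = (2+7+9+13)/4 = 31/4.
E[Z | machine 3] = (1+2+9+10+11)/5 = 33/5.
E[Z | machine 4] = (3+10+12+13)/4 = 19/2.
E[Z] = (1/6)·(11/3) + (1/6)·(31/4) + (1/6)·(33/5) + (1/2)·(19/2) = 2791/360.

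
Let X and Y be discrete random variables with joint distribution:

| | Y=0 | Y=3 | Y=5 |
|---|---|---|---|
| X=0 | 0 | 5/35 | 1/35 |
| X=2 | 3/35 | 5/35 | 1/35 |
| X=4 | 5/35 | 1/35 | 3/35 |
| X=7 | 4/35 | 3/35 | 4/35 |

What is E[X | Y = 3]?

5/2

P(Y = 3) = 2/5.
Σ X·P over the event = 0·(5/35) + 2·(5/35) + 4·(1/35) + 7·(3/35) = 1.
E[X | Y = 3] = (1) / (2/5) = 5/2.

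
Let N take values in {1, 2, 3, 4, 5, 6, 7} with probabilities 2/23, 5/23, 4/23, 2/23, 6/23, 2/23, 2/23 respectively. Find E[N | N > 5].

P(N > 5) = 4/23.
Σ over the event: 6·2/23 + 7·2/23 = 26/23.
E[N | N > 5] = (26/23) / (4/23) = 13/2.

13/2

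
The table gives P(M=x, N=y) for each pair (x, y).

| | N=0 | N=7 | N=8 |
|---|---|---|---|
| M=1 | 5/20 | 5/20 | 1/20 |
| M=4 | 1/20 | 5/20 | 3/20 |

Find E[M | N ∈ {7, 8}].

P(N ∈ {7, 8}) = 7/10.
Σ M·P over the event = 1·(5/20) + 1·(1/20) + 4·(5/20) + 4·(3/20) = 19/10.
E[M | N ∈ {7, 8}] = (19/10) / (7/10) = 19/7.

19/7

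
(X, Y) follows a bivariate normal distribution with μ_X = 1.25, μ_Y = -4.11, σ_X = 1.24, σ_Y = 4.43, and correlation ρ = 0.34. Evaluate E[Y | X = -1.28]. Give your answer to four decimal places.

The regression of Y on X has slope ρ·σ_Y/σ_X and passes through (μ_X, μ_Y).
E[Y | X=-1.28] = -4.11 + (0.34)·(4.43/1.24)·(-1.28 − (1.25)) = -4.11 + (1.21468)·(-2.53) = -7.1831.

-7.1831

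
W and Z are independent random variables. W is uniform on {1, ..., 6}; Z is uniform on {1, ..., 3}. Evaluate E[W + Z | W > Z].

P(W > Z) = 2/3.
Summing (W+Z)·P(x,y) over outcomes with W > Z gives 25/6.
E[W + Z | W > Z] = (25/6) / (2/3) = 25/4.

25/4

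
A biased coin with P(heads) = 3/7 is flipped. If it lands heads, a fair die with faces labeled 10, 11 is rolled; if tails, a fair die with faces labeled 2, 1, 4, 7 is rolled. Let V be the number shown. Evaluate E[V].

E[V | heads] = (10+11)/2 = 21/2.
E[V | tails] = (2+1+4+7)/4 = 7/2.
E[V] = (3/7)·(21/2) + (4/7)·(7/2) = 13/2.

13/2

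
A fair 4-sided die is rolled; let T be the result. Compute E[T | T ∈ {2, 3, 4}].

3

P(T ∈ {2, 3, 4}) = 3/4.
Σ over the event: 2·1/4 + 3·1/4 + 4·1/4 = 9/4.
E[T | T ∈ {2, 3, 4}] = (9/4) / (3/4) = 3.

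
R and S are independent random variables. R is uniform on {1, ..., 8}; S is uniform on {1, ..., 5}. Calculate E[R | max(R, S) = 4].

22/7

Outcomes with max(R, S) = 4: (1,4), (2,4), (3,4), (4,1), (4,2), (4,3), (4,4), each with probability 1/40.
E[R | max(R, S) = 4] = (1 + 2 + 3 + 4 + 4 + 4 + 4) / 7 = 22/7.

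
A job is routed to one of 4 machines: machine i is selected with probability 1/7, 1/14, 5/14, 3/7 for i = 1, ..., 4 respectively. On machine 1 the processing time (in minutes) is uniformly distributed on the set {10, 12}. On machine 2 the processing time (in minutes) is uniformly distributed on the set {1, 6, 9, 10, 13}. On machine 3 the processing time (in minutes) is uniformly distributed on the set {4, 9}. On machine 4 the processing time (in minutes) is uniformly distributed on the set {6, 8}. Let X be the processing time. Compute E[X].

E[X | machine 1] = (10+12)/2 = 11.
E[X | machine 2] = (1+6+9+10+13)/5 = 39/5.
E[X | machine 3] = (4+9)/2 = 13/2.
E[X | machine 4] = (6+8)/2 = 7.
By the law of total expectation,
E[X] = (1/7)·(11) + (1/14)·(39/5) + (5/14)·(13/2) + (3/7)·(7) = 149/20.

149/20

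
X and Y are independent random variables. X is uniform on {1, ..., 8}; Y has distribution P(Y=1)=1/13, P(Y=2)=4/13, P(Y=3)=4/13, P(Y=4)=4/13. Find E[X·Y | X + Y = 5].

P(X + Y = 5) = 1/8.
Summing XY·P(x,y) over outcomes with X + Y = 5 gives 17/26.
E[X·Y | X + Y = 5] = (17/26) / (1/8) = 68/13.

68/13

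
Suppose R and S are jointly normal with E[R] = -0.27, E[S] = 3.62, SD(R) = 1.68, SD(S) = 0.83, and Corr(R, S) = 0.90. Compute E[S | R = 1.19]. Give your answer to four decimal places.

4.2692

The regression of S on R has slope ρ·σ_S/σ_R and passes through (μ_R, μ_S).
E[S | R=1.19] = 3.62 + (0.90)·(0.83/1.68)·(1.19 − (-0.27)) = 3.62 + (0.44464)·(1.46) = 4.2692.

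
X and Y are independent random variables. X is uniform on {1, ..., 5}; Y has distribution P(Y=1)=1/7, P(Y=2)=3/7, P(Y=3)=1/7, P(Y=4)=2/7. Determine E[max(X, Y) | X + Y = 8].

P(X + Y = 8) = 3/35.
Summing max(X,Y)·P(x,y) over outcomes with X + Y = 8 gives 13/35.
E[max(X, Y) | X + Y = 8] = (13/35) / (3/35) = 13/3.

13/3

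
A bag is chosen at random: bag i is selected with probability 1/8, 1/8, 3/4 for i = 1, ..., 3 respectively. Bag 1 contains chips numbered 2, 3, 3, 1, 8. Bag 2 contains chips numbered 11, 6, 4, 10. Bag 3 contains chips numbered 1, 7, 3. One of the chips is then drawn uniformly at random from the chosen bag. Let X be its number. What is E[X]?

663/160

E[X | bag 1] = (2+3+3+1+8)/5 = 17/5.
E[X | bag 2] = (11+6+4+10)/4 = 31/4.
E[X | bag 3] = (1+7+3)/3 = 11/3.
By the law of total expectation,
E[X] = (1/8)·(17/5) + (1/8)·(31/4) + (3/4)·(11/3) = 663/160.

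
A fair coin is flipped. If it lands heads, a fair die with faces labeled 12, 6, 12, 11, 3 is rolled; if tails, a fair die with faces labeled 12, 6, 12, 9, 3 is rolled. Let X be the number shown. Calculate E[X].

E[X | heads] = (12+6+12+11+3)/5 = 44/5.
E[X | tails] = (12+6+12+9+3)/5 = 42/5.
By the law of total expectation,
E[X] = (1/2)·(44/5) + (1/2)·(42/5) = 43/5.

43/5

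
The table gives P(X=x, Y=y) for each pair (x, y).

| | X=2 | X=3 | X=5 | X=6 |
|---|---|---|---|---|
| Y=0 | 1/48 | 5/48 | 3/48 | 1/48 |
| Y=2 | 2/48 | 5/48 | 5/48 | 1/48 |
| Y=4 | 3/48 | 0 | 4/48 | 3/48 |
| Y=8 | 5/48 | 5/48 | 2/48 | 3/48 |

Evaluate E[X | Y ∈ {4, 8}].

P(Y ∈ {4, 8}) = 25/48.
Summing X·P(X=x,Y=y) over the conditioning event gives 97/48.
E[X | Y ∈ {4, 8}] = (97/48) / (25/48) = 97/25.

97/25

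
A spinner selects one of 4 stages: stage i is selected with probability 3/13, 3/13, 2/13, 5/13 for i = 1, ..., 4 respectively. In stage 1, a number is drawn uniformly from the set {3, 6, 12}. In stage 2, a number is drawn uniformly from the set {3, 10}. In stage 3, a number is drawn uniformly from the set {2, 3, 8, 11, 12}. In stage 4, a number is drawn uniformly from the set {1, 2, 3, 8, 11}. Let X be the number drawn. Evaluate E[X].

E[X | stage 1] = (3+6+12)/3 = 7.
E[X | stage 2] = (3+10)/2 = 13/2.
E[X | stage 3] = (2+3+8+11+12)/5 = 36/5.
E[X | stage 4] = (1+2+3+8+11)/5 = 5.
By the law of total expectation,
E[X] = (3/13)·(7) + (3/13)·(13/2) + (2/13)·(36/5) + (5/13)·(5) = 799/130.

799/130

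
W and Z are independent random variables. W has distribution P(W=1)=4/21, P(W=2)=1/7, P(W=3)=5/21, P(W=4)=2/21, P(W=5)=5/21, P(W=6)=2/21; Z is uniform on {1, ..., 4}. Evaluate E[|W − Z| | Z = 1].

7/3

P(Z = 1) = 1/4.
Summing |W−Z|·P(x,y) over outcomes with Z = 1 gives 7/12.
E[|W − Z| | Z = 1] = (7/12) / (1/4) = 7/3.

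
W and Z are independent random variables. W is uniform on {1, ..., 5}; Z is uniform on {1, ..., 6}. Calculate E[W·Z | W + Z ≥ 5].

P(W + Z ≥ 5) = 4/5.
Summing WZ·P(x,y) over outcomes with W + Z ≥ 5 gives 10.
E[W·Z | W + Z ≥ 5] = (10) / (4/5) = 25/2.

25/2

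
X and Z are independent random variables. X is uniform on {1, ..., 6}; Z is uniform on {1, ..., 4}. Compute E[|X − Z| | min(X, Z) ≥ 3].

P(min(X, Z) ≥ 3) = 1/3.
Summing |X−Z|·P(x,y) over outcomes with min(X, Z) ≥ 3 gives 5/12.
E[|X − Z| | min(X, Z) ≥ 3] = (5/12) / (1/3) = 5/4.

5/4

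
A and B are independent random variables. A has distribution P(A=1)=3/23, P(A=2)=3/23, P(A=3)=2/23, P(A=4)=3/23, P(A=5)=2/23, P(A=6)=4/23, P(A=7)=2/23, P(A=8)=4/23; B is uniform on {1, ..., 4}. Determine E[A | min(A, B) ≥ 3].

98/17

P(min(A, B) ≥ 3) = 17/46.
Summing A·P(x,y) over outcomes with min(A, B) ≥ 3 gives 49/23.
E[A | min(A, B) ≥ 3] = (49/23) / (17/46) = 98/17.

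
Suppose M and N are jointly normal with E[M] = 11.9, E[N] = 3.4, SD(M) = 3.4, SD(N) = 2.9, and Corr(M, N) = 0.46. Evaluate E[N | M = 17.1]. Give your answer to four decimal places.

5.4402

E[N | M=x] = μ_N + ρ(σ_N/σ_M)(x − μ_M) for jointly normal variables.
E[N | M=17.1] = 3.4 + (0.46)·(2.9/3.4)·(17.1 − (11.9)) = 3.4 + (0.39235)·(5.2) = 5.4402.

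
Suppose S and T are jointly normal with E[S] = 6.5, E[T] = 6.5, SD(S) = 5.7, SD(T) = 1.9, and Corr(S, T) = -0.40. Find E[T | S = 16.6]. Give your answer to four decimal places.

The regression of T on S has slope ρ·σ_T/σ_S and passes through (μ_S, μ_T).
E[T | S=16.6] = 6.5 + (-0.40)·(1.9/5.7)·(16.6 − (6.5)) = 6.5 + (-0.133333)·(10.1) = 5.1533.

5.1533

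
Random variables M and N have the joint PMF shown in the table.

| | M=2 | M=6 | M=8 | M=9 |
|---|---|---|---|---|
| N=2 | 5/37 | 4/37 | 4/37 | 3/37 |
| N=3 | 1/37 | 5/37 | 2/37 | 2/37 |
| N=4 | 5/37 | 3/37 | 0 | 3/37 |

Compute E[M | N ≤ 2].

P(N ≤ 2) = 16/37.
Σ M·P over the event = 2·(5/37) + 6·(4/37) + 8·(4/37) + 9·(3/37) = 93/37.
E[M | N ≤ 2] = (93/37) / (16/37) = 93/16.

93/16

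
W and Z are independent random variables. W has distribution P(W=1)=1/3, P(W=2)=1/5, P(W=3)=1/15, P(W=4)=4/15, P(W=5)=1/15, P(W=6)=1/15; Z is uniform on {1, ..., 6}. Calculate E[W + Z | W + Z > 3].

527/77

P(W + Z > 3) = 77/90.
Summing (W+Z)·P(x,y) over outcomes with W + Z > 3 gives 527/90.
E[W + Z | W + Z > 3] = (527/90) / (77/90) = 527/77.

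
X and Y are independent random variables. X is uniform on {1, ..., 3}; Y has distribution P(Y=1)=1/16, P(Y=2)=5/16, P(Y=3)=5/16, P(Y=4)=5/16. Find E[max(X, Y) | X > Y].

20/7

P(X > Y) = 7/48.
Summing max(X,Y)·P(x,y) over outcomes with X > Y gives 5/12.
E[max(X, Y) | X > Y] = (5/12) / (7/48) = 20/7.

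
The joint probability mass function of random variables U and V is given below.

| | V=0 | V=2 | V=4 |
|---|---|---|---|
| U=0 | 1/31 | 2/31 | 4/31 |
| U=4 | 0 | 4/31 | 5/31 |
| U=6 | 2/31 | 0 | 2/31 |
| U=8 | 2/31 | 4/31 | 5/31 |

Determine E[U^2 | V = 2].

32

P(V = 2) = 10/31.
Summing U^2·P(U=x,V=y) over the conditioning event gives 320/31.
E[U^2 | V = 2] = (320/31) / (10/31) = 32.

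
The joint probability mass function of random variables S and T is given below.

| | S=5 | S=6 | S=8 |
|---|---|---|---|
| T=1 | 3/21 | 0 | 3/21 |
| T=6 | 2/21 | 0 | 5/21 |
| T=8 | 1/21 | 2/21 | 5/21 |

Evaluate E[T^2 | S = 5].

P(S = 5) = 2/7.
Σ T^2·P over the event = 1·(3/21) + 36·(2/21) + 64·(1/21) = 139/21.
E[T^2 | S = 5] = (139/21) / (2/7) = 139/6.

139/6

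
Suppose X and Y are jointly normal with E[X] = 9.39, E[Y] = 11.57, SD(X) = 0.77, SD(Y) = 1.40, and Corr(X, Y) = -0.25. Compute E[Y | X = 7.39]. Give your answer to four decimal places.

12.4791

For a bivariate normal, E[Y | X=x] = μ_Y + ρ·(σ_Y/σ_X)·(x − μ_X).
E[Y | X=7.39] = 11.57 + (-0.25)·(1.40/0.77)·(7.39 − (9.39)) = 11.57 + (-0.45455)·(-2) = 12.4791.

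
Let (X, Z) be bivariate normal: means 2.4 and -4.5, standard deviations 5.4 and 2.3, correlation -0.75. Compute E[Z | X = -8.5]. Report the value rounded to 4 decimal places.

-1.0181

The regression of Z on X has slope ρ·σ_Z/σ_X and passes through (μ_X, μ_Z).
E[Z | X=-8.5] = -4.5 + (-0.75)·(2.3/5.4)·(-8.5 − (2.4)) = -4.5 + (-0.31944)·(-10.9) = -1.0181.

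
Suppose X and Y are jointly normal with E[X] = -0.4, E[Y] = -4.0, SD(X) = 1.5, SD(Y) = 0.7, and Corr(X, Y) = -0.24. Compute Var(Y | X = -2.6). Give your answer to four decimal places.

0.4618

The conditional variance in a bivariate normal is σ_Y²(1 − ρ²), independent of x.
Var(Y | X=-2.6) = (0.7)²·(1 − (-0.24)²) = 0.49·0.9424 = 0.4618.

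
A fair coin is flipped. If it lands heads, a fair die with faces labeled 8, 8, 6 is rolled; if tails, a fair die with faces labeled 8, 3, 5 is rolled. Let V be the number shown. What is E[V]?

E[V | heads] = (8+8+6)/3 = 22/3.
E[V | tails] = (8+3+5)/3 = 16/3.
By the law of total expectation,
E[V] = (1/2)·(22/3) + (1/2)·(16/3) = 19/3.

19/3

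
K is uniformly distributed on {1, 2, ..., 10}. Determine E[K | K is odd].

Given K is odd, K is equally likely to be any of {1, 3, 5, 7, 9}.
E[K | K is odd] = (1 + 3 + 5 + 7 + 9) / 5 = 5.

5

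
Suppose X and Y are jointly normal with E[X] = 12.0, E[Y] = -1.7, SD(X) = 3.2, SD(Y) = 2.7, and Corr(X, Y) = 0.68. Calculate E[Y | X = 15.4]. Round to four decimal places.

The regression of Y on X has slope ρ·σ_Y/σ_X and passes through (μ_X, μ_Y).
E[Y | X=15.4] = -1.7 + (0.68)·(2.7/3.2)·(15.4 − (12.0)) = -1.7 + (0.57375)·(3.4) = 0.2508.

0.2508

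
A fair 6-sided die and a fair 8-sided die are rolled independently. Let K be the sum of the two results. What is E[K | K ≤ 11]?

P(K ≤ 11) = 7/8.
E[K | K ≤ 11] = (77/12) / (7/8) = 22/3.

22/3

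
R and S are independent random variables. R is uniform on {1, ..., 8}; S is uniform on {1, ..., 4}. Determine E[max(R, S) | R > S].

62/11

P(R > S) = 11/16.
Summing max(R,S)·P(x,y) over outcomes with R > S gives 31/8.
E[max(R, S) | R > S] = (31/8) / (11/16) = 62/11.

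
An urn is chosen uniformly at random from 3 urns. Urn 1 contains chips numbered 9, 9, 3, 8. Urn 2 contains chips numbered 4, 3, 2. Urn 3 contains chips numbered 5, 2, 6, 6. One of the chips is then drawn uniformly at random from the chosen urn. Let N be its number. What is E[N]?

E[N | urn 1] = (9+9+3+8)/4 = 29/4.
E[N | urn 2] = (4+3+2)/3 = 3.
E[N | urn 3] = (5+2+6+6)/4 = 19/4.
E[N] = (1/3)·(29/4) + (1/3)·(3) + (1/3)·(19/4) = 5.

5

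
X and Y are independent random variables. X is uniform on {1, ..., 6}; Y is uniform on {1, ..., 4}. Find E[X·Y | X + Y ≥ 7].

29/2

Outcomes with X + Y ≥ 7: (3,4), (4,3), (4,4), (5,2), (5,3), (5,4), (6,1), (6,2), (6,3), (6,4), each with probability 1/24.
E[X·Y | X + Y ≥ 7] = (12 + 12 + 16 + 10 + 15 + 20 + 6 + 12 + 18 + 24) / 10 = 29/2.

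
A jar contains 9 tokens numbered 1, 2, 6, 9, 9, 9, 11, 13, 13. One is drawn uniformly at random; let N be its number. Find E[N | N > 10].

37/3

P(N > 10) = 1/3.
Σ over the event: 11·1/9 + 13·2/9 = 37/9.
E[N | N > 10] = (37/9) / (1/3) = 37/3.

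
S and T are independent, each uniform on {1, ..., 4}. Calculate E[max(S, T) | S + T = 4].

8/3

Outcomes with S + T = 4: (1,3), (2,2), (3,1), each with probability 1/16.
E[max(S, T) | S + T = 4] = (3 + 2 + 3) / 3 = 8/3.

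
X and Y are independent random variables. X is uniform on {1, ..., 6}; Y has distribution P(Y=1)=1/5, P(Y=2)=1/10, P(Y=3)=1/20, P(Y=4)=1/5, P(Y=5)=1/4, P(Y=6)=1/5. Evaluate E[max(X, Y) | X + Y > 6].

411/76

P(X + Y > 6) = 19/30.
Summing max(X,Y)·P(x,y) over outcomes with X + Y > 6 gives 137/40.
E[max(X, Y) | X + Y > 6] = (137/40) / (19/30) = 411/76.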